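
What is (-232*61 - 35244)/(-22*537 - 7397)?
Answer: 49396/19211 ≈ 2.5712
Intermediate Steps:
(-232*61 - 35244)/(-22*537 - 7397) = (-14152 - 35244)/(-11814 - 7397) = -49396/(-19211) = -49396*(-1/19211) = 49396/19211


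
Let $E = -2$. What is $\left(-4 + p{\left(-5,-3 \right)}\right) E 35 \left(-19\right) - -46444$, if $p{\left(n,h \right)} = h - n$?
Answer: $43784$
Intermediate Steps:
$\left(-4 + p{\left(-5,-3 \right)}\right) E 35 \left(-19\right) - -46444 = \left(-4 - -2\right) \left(-2\right) 35 \left(-19\right) - -46444 = \left(-4 + \left(-3 + 5\right)\right) \left(-2\right) 35 \left(-19\right) + 46444 = \left(-4 + 2\right) \left(-2\right) 35 \left(-19\right) + 46444 = \left(-2\right) \left(-2\right) 35 \left(-19\right) + 46444 = 4 \cdot 35 \left(-19\right) + 46444 = 140 \left(-19\right) + 46444 = -2660 + 46444 = 43784$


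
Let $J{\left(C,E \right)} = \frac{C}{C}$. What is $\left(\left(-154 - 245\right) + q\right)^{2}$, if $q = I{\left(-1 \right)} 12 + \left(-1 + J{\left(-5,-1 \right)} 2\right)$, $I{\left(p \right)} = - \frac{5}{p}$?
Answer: $114244$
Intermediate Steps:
$J{\left(C,E \right)} = 1$
$q = 61$ ($q = - \frac{5}{-1} \cdot 12 + \left(-1 + 1 \cdot 2\right) = \left(-5\right) \left(-1\right) 12 + \left(-1 + 2\right) = 5 \cdot 12 + 1 = 60 + 1 = 61$)
$\left(\left(-154 - 245\right) + q\right)^{2} = \left(\left(-154 - 245\right) + 61\right)^{2} = \left(-399 + 61\right)^{2} = \left(-338\right)^{2} = 114244$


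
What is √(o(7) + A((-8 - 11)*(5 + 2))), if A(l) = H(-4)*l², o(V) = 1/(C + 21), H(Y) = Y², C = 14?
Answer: 3*√38522715/35 ≈ 532.00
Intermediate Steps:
o(V) = 1/35 (o(V) = 1/(14 + 21) = 1/35)
A(l) = 16*l² (A(l) = (-4)²*l² = 16*l²)
√(o(7) + A((-8 - 11)*(5 + 2))) = √(1/35 + 16*((-8 - 11)*(5 + 2))²) = √(1/35 + 16*(-19*7)²) = √(1/35 + 16*(-133)²) = √(1/35 + 16*17689) = √(1/35 + 283024) = √(9905841/35) = 3*√38522715/35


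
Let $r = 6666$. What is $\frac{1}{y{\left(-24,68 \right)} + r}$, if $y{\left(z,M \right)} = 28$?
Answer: $\frac{1}{6694} \approx 0.00014939$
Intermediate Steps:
$\frac{1}{y{\left(-24,68 \right)} + r} = \frac{1}{28 + 6666} = \frac{1}{6694}$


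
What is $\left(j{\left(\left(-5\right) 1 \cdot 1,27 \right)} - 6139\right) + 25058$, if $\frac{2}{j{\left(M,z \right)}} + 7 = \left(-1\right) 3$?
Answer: $\frac{94594}{5} \approx 18919.0$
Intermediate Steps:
$j{\left(M,z \right)} = - \frac{1}{5}$ ($j{\left(M,z \right)} = \frac{2}{-7 - 3} = \frac{2}{-10} = 2 \left(- \frac{1}{10}\right) = - \frac{1}{5}$)
$\left(j{\left(\left(-5\right) 1 \cdot 1,27 \right)} - 6139\right) + 25058 = \left(- \frac{1}{5} - 6139\right) + 25058 = - \frac{30696}{5} + 25058 = \frac{94594}{5}$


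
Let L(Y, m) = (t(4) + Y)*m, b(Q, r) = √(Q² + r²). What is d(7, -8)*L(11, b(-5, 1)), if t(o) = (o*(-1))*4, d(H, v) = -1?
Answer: 5*√26 ≈ 25.495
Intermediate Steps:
t(o) = -4*o (t(o) = -o*4 = -4*o)
L(Y, m) = m*(-16 + Y) (L(Y, m) = (-4*4 + Y)*m = (-16 + Y)*m = m*(-16 + Y))
d(7, -8)*L(11, b(-5, 1)) = -√((-5)² + 1²)*(-16 + 11) = -√(25 + 1)*(-5) = -√26*(-5) = -(-5)*√26 = 5*√26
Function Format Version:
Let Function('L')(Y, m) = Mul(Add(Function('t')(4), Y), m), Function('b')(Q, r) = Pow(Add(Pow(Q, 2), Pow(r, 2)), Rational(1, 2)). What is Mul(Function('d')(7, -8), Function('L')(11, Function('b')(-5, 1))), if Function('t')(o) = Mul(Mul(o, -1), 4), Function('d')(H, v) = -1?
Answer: Mul(5, Pow(26, Rational(1, 2))) ≈ 25.495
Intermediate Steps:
Function('t')(o) = Mul(-4, o) (Function('t')(o) = Mul(Mul(-1, o), 4) = Mul(-4, o))
Function('L')(Y, m) = Mul(m, Add(-16, Y)) (Function('L')(Y, m) = Mul(Add(Mul(-4, 4), Y), m) = Mul(Add(-16, Y), m) = Mul(m, Add(-16, Y)))
Mul(Function('d')(7, -8), Function('L')(11, Function('b')(-5, 1))) = Mul(-1, Mul(Pow(Add(Pow(-5, 2), Pow(1, 2)), Rational(1, 2)), Add(-16, 11))) = Mul(-1, Mul(Pow(Add(25, 1), Rational(1, 2)), -5)) = Mul(-1, Mul(Pow(26, Rational(1, 2)), -5)) = Mul(-1, Mul(-5, Pow(26, Rational(1, 2)))) = Mul(5, Pow(26, Rational(1, 2)))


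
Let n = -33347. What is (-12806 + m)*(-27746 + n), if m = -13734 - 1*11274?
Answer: 2310170702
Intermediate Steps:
m = -25008 (m = -13734 - 11274 = -25008)
(-12806 + m)*(-27746 + n) = (-12806 - 25008)*(-27746 - 33347) = -37814*(-61093) = 2310170702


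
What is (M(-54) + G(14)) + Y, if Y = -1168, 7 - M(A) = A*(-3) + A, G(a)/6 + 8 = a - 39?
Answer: -1467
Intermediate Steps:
G(a) = -282 + 6*a (G(a) = -48 + 6*(a - 39) = -48 + 6*(-39 + a) = -48 + (-234 + 6*a) = -282 + 6*a)
M(A) = 7 + 2*A (M(A) = 7 - (A*(-3) + A) = 7 - (-3*A + A) = 7 - (-2)*A = 7 + 2*A)
(M(-54) + G(14)) + Y = ((7 + 2*(-54)) + (-282 + 6*14)) - 1168 = ((7 - 108) + (-282 + 84)) - 1168 = (-101 - 198) - 1168 = -299 - 1168 = -1467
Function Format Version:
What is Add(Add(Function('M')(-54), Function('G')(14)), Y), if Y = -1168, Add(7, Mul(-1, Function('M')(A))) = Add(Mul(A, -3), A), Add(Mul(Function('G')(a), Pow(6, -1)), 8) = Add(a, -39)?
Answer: -1467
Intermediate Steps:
Function('G')(a) = Add(-282, Mul(6, a)) (Function('G')(a) = Add(-48, Mul(6, Add(a, -39))) = Add(-48, Mul(6, Add(-39, a))) = Add(-48, Add(-234, Mul(6, a))) = Add(-282, Mul(6, a)))
Function('M')(A) = Add(7, Mul(2, A)) (Function('M')(A) = Add(7, Mul(-1, Add(Mul(A, -3), A))) = Add(7, Mul(-1, Add(Mul(-3, A), A))) = Add(7, Mul(-1, Mul(-2, A))) = Add(7, Mul(2, A)))
Add(Add(Function('M')(-54), Function('G')(14)), Y) = Add(Add(Add(7, Mul(2, -54)), Add(-282, Mul(6, 14))), -1168) = Add(Add(Add(7, -108), Add(-282, 84)), -1168) = Add(Add(-101, -198), -1168) = Add(-299, -1168) = -1467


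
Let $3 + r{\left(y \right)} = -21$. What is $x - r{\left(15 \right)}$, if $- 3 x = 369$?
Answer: $-99$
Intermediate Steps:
$x = -123$ ($x = \left(- \frac{1}{3}\right) 369 = -123$)
$r{\left(y \right)} = -24$ ($r{\left(y \right)} = -3 - 21 = -24$)
$x - r{\left(15 \right)} = -123 - -24 = -123 + 24 = -99$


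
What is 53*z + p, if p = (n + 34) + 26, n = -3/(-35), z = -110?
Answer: -201947/35 ≈ -5769.9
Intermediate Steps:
n = 3/35 (n = -3*(-1/35) = 3/35 ≈ 0.085714)
p = 2103/35 (p = (3/35 + 34) + 26 = 1193/35 + 26 = 2103/35 ≈ 60.086)
53*z + p = 53*(-110) + 2103/35 = -5830 + 2103/35 = -201947/35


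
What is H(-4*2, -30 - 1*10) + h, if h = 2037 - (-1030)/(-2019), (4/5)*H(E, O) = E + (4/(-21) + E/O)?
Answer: 38187399/18844 ≈ 2026.5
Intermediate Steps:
H(E, O) = -5/21 + 5*E/4 + 5*E/(4*O) (H(E, O) = 5*(E + (4/(-21) + E/O))/4 = 5*(E + (4*(-1/21) + E/O))/4 = 5*(E + (-4/21 + E/O))/4 = 5*(-4/21 + E + E/O)/4 = -5/21 + 5*E/4 + 5*E/(4*O))
h = 4111673/2019 (h = 2037 - (-1030)*(-1)/2019 = 2037 - 1*1030/2019 = 2037 - 1030/2019 = 4111673/2019 ≈ 2036.5)
H(-4*2, -30 - 1*10) + h = 5*(21*(-4*2) + (-30 - 1*10)*(-4 + 21*(-4*2)))/(84*(-30 - 1*10)) + 4111673/2019 = 5*(21*(-8) + (-30 - 10)*(-4 + 21*(-8)))/(84*(-30 - 10)) + 4111673/2019 = (5/84)*(-168 - 40*(-4 - 168))/(-40) + 4111673/2019 = (5/84)*(-1/40)*(-168 - 40*(-172)) + 4111673/2019 = (5/84)*(-1/40)*(-168 + 6880) + 4111673/2019 = (5/84)*(-1/40)*6712 + 4111673/2019 = -839/84 + 4111673/2019 = 38187399/18844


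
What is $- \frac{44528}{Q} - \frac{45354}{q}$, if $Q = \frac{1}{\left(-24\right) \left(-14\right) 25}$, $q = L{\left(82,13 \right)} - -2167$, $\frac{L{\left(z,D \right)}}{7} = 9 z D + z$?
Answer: $- \frac{26144686490154}{69899} \approx -3.7404 \cdot 10^{8}$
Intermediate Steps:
$L{\left(z,D \right)} = 7 z + 63 D z$ ($L{\left(z,D \right)} = 7 \left(9 z D + z\right) = 7 \left(9 D z + z\right) = 7 \left(z + 9 D z\right) = 7 z + 63 D z$)
$q = 69899$ ($q = 7 \cdot 82 \left(1 + 9 \cdot 13\right) - -2167 = 7 \cdot 82 \left(1 + 117\right) + 2167 = 7 \cdot 82 \cdot 118 + 2167 = 67732 + 2167 = 69899$)
$Q = \frac{1}{8400}$ ($Q = \frac{1}{336 \cdot 25} = \frac{1}{8400} \approx 0.00011905$)
$- \frac{44528}{Q} - \frac{45354}{q} = - 44528 \frac{1}{\frac{1}{8400}} - \frac{45354}{69899} = \left(-44528\right) 8400 - \frac{45354}{69899} = -374035200 - \frac{45354}{69899} = - \frac{26144686490154}{69899}$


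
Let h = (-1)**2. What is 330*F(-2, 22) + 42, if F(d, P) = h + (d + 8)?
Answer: 2352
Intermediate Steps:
h = 1
F(d, P) = 9 + d (F(d, P) = 1 + (d + 8) = 1 + (8 + d) = 9 + d)
330*F(-2, 22) + 42 = 330*(9 - 2) + 42 = 330*7 + 42 = 2310 + 42 = 2352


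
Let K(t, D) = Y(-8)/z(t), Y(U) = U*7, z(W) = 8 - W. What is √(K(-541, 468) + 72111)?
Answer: √2414921863/183 ≈ 268.53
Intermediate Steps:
Y(U) = 7*U
K(t, D) = -56/(8 - t) (K(t, D) = (7*(-8))/(8 - t) = -56/(8 - t))
√(K(-541, 468) + 72111) = √(56/(-8 - 541) + 72111) = √(56/(-549) + 72111) = √(56*(-1/549) + 72111) = √(-56/549 + 72111) = √(39588883/549) = √2414921863/183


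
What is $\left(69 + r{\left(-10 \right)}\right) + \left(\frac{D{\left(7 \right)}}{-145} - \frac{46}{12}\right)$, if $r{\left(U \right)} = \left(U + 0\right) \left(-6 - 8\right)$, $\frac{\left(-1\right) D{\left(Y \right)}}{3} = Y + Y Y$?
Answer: $\frac{179503}{870} \approx 206.33$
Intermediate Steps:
$D{\left(Y \right)} = - 3 Y - 3 Y^{2}$ ($D{\left(Y \right)} = - 3 \left(Y + Y Y\right) = - 3 \left(Y + Y^{2}\right) = - 3 Y - 3 Y^{2}$)
$r{\left(U \right)} = - 14 U$ ($r{\left(U \right)} = U \left(-14\right) = - 14 U$)
$\left(69 + r{\left(-10 \right)}\right) + \left(\frac{D{\left(7 \right)}}{-145} - \frac{46}{12}\right) = \left(69 - -140\right) - \left(\frac{23}{6} - \frac{\left(-3\right) 7 \left(1 + 7\right)}{-145}\right) = \left(69 + 140\right) - \left(\frac{23}{6} - \left(-3\right) 7 \cdot 8 \left(- \frac{1}{145}\right)\right) = 209 - \frac{2327}{870} = \frac{179503}{870}$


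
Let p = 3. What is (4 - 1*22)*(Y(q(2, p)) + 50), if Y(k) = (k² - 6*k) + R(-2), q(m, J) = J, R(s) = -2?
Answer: -702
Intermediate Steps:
Y(k) = -2 + k² - 6*k (Y(k) = (k² - 6*k) - 2 = -2 + k² - 6*k)
(4 - 1*22)*(Y(q(2, p)) + 50) = (4 - 1*22)*((-2 + 3² - 6*3) + 50) = (4 - 22)*((-2 + 9 - 18) + 50) = -18*(-11 + 50) = -18*39 = -702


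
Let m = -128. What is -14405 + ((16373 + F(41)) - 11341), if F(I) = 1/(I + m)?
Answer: -815452/87 ≈ -9373.0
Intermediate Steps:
F(I) = 1/(-128 + I) (F(I) = 1/(I - 128) = 1/(-128 + I))
-14405 + ((16373 + F(41)) - 11341) = -14405 + ((16373 + 1/(-128 + 41)) - 11341) = -14405 + ((16373 + 1/(-87)) - 11341) = -14405 + ((16373 - 1/87) - 11341) = -14405 + (1424450/87 - 11341) = -14405 + 437783/87 = -815452/87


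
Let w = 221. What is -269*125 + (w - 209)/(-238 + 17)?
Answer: -7431137/221 ≈ -33625.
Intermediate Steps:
-269*125 + (w - 209)/(-238 + 17) = -269*125 + (221 - 209)/(-238 + 17) = -33625 + 12/(-221) = -33625 + 12*(-1/221) = -33625 - 12/221 = -7431137/221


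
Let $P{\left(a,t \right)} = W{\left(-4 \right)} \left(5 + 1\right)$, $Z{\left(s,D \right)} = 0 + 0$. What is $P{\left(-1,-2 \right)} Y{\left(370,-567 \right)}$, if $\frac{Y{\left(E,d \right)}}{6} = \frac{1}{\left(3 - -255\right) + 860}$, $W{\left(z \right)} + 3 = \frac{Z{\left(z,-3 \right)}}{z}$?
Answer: $- \frac{54}{559} \approx -0.096601$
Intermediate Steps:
$Z{\left(s,D \right)} = 0$
$W{\left(z \right)} = -3$ ($W{\left(z \right)} = -3 + \frac{0}{z} = -3 + 0 = -3$)
$Y{\left(E,d \right)} = \frac{3}{559}$ ($Y{\left(E,d \right)} = \frac{6}{\left(3 - -255\right) + 860} = \frac{6}{\left(3 + 255\right) + 860} = \frac{6}{258 + 860} = \frac{6}{1118} = 6 \cdot \frac{1}{1118} = \frac{3}{559}$)
$P{\left(a,t \right)} = -18$ ($P{\left(a,t \right)} = - 3 \left(5 + 1\right) = \left(-3\right) 6 = -18$)
$P{\left(-1,-2 \right)} Y{\left(370,-567 \right)} = \left(-18\right) \frac{3}{559} = - \frac{54}{559}$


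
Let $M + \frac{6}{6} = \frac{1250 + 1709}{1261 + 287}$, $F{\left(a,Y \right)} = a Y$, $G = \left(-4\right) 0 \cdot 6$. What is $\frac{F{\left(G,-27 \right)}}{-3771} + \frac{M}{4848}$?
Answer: $\frac{1411}{7504704} \approx 0.00018802$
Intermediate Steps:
$G = 0$ ($G = 0 \cdot 6 = 0$)
$F{\left(a,Y \right)} = Y a$
$M = \frac{1411}{1548}$ ($M = -1 + \frac{1250 + 1709}{1261 + 287} = -1 + \frac{2959}{1548} = \frac{1411}{1548} \approx 0.9115$)
$\frac{F{\left(G,-27 \right)}}{-3771} + \frac{M}{4848} = \frac{\left(-27\right) 0}{-3771} + \frac{1411}{1548 \cdot 4848} = 0 \left(- \frac{1}{3771}\right) + \frac{1411}{1548} \cdot \frac{1}{4848} = 0 + \frac{1411}{7504704} = \frac{1411}{7504704}$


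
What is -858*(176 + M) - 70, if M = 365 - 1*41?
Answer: -429070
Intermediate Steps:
M = 324 (M = 365 - 41 = 324)
-858*(176 + M) - 70 = -858*(176 + 324) - 70 = -858*500 - 70 = -429000 - 70 = -429070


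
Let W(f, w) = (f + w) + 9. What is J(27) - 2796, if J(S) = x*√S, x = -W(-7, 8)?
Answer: -2796 - 30*√3 ≈ -2848.0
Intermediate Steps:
W(f, w) = 9 + f + w
x = -10 (x = -(9 - 7 + 8) = -1*10 = -10)
J(S) = -10*√S
J(27) - 2796 = -30*√3 - 2796 = -2796 - 30*√3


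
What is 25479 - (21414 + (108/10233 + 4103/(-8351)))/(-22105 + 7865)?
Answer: 1148406634617213/45070012960 ≈ 25481.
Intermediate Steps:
25479 - (21414 + (108/10233 + 4103/(-8351)))/(-22105 + 7865) = 25479 - (21414 + (108*(1/10233) + 4103*(-1/8351)))/(-14240) = 25479 - (21414 + (4/379 - 4103/8351))*(-1)/14240 = 25479 - (21414 - 1521633/3165029)*(-1)/14240 = 25479 - 67774409373*(-1)/(3165029*14240) = 25479 - 1*(-67774409373/45070012960) = 25479 + 67774409373/45070012960 = 1148406634617213/45070012960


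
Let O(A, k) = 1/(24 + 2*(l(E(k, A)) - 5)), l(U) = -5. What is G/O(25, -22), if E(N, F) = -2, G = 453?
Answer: 1812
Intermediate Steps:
O(A, k) = ¼ (O(A, k) = 1/(24 + 2*(-5 - 5)) = 1/(24 + 2*(-10)) = 1/(24 - 20) = 1/4 = ¼)
G/O(25, -22) = 453/(¼) = 453*4 = 1812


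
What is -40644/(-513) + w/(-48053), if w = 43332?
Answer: 214537424/2739021 ≈ 78.326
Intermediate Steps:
-40644/(-513) + w/(-48053) = -40644/(-513) + 43332/(-48053) = -40644*(-1/513) + 43332*(-1/48053) = 4516/57 - 43332/48053 = 214537424/2739021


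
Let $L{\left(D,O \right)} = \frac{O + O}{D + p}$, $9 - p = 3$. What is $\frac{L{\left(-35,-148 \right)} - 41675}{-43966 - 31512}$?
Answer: $\frac{1208279}{2188862} \approx 0.55201$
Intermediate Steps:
$p = 6$ ($p = 9 - 3 = 6$)
$L{\left(D,O \right)} = \frac{2 O}{6 + D}$ ($L{\left(D,O \right)} = \frac{O + O}{D + 6} = \frac{2 O}{6 + D}$)
$\frac{L{\left(-35,-148 \right)} - 41675}{-43966 - 31512} = \frac{2 \left(-148\right) \frac{1}{6 - 35} - 41675}{-43966 - 31512} = \frac{2 \left(-148\right) \frac{1}{-29} - 41675}{-75478} = \left(2 \left(-148\right) \left(- \frac{1}{29}\right) - 41675\right) \left(- \frac{1}{75478}\right) = \left(\frac{296}{29} - 41675\right) \left(- \frac{1}{75478}\right) = \left(- \frac{1208279}{29}\right) \left(- \frac{1}{75478}\right) = \frac{1208279}{2188862}$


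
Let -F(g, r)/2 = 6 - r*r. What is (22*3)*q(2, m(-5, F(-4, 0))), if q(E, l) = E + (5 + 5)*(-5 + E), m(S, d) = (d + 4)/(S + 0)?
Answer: -1848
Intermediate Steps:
F(g, r) = -12 + 2*r² (F(g, r) = -2*(6 - r*r) = -2*(6 - r²) = -12 + 2*r²)
m(S, d) = (4 + d)/S
q(E, l) = -50 + 11*E (q(E, l) = E + 10*(-5 + E) = E + (-50 + 10*E) = -50 + 11*E)
(22*3)*q(2, m(-5, F(-4, 0))) = (22*3)*(-50 + 11*2) = 66*(-50 + 22) = 66*(-28) = -1848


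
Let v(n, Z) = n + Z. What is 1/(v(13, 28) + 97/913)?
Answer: 913/37530 ≈ 0.024327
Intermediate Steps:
v(n, Z) = Z + n
1/(v(13, 28) + 97/913) = 1/((28 + 13) + 97/913) = 1/(41 + 97*(1/913)) = 1/(41 + 97/913) = 1/(37530/913) = 913/37530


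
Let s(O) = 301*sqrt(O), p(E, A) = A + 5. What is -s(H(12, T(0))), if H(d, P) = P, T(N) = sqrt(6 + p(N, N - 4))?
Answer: -301*7**(1/4) ≈ -489.60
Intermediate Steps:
p(E, A) = 5 + A
T(N) = sqrt(7 + N) (T(N) = sqrt(6 + (5 + (N - 4))) = sqrt(6 + (5 + (-4 + N))) = sqrt(6 + (1 + N)) = sqrt(7 + N))
-s(H(12, T(0))) = -301*sqrt(sqrt(7 + 0)) = -301*sqrt(sqrt(7)) = -301*7**(1/4)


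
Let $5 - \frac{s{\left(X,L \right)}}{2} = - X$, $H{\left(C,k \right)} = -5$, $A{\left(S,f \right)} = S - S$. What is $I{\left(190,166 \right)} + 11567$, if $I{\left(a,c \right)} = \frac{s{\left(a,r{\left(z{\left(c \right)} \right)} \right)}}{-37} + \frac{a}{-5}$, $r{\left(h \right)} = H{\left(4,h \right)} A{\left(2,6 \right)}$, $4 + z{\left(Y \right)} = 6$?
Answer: $\frac{426183}{37} \approx 11518.0$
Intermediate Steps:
$A{\left(S,f \right)} = 0$
$z{\left(Y \right)} = 2$ ($z{\left(Y \right)} = -4 + 6 = 2$)
$r{\left(h \right)} = 0$ ($r{\left(h \right)} = \left(-5\right) 0 = 0$)
$s{\left(X,L \right)} = 10 + 2 X$ ($s{\left(X,L \right)} = 10 - 2 \left(- X\right) = 10 + 2 X$)
$I{\left(a,c \right)} = - \frac{10}{37} - \frac{47 a}{185}$ ($I{\left(a,c \right)} = \frac{10 + 2 a}{-37} + \frac{a}{-5} = \left(10 + 2 a\right) \left(- \frac{1}{37}\right) + a \left(- \frac{1}{5}\right) = \left(- \frac{10}{37} - \frac{2 a}{37}\right) - \frac{a}{5} = - \frac{10}{37} - \frac{47 a}{185}$)
$I{\left(190,166 \right)} + 11567 = \left(- \frac{10}{37} - \frac{1786}{37}\right) + 11567 = - \frac{1796}{37} + 11567 = \frac{426183}{37}$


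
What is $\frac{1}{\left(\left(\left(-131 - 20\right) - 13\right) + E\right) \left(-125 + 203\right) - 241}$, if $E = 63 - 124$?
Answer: $- \frac{1}{17791} \approx -5.6208 \cdot 10^{-5}$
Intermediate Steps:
$E = -61$
$\frac{1}{\left(\left(\left(-131 - 20\right) - 13\right) + E\right) \left(-125 + 203\right) - 241} = \frac{1}{\left(\left(\left(-131 - 20\right) - 13\right) - 61\right) \left(-125 + 203\right) - 241} = \frac{1}{\left(\left(-151 - 13\right) - 61\right) 78 - 241} = \frac{1}{\left(-164 - 61\right) 78 - 241} = \frac{1}{\left(-225\right) 78 - 241} = \frac{1}{-17550 - 241} = \frac{1}{-17791} = - \frac{1}{17791}$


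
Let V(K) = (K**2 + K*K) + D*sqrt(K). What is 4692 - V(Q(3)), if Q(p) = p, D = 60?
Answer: 4674 - 60*sqrt(3) ≈ 4570.1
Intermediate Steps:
V(K) = 2*K**2 + 60*sqrt(K) (V(K) = (K**2 + K*K) + 60*sqrt(K) = (K**2 + K**2) + 60*sqrt(K) = 2*K**2 + 60*sqrt(K))
4692 - V(Q(3)) = 4692 - (2*3**2 + 60*sqrt(3)) = 4692 - (2*9 + 60*sqrt(3)) = 4692 - (18 + 60*sqrt(3)) = 4692 + (-18 - 60*sqrt(3)) = 4674 - 60*sqrt(3)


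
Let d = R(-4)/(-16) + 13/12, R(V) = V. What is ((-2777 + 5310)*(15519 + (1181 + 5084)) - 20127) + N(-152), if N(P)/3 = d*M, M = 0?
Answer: 55158745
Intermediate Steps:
d = 4/3 (d = -4/(-16) + 13/12 = -4*(-1/16) + 13*(1/12) = 1/4 + 13/12 = 4/3 ≈ 1.3333)
N(P) = 0 (N(P) = 3*((4/3)*0) = 3*0 = 0)
((-2777 + 5310)*(15519 + (1181 + 5084)) - 20127) + N(-152) = ((-2777 + 5310)*(15519 + (1181 + 5084)) - 20127) + 0 = (2533*(15519 + 6265) - 20127) + 0 = (2533*21784 - 20127) + 0 = (55178872 - 20127) + 0 = 55158745 + 0 = 55158745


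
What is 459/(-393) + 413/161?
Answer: 4210/3013 ≈ 1.3973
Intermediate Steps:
459/(-393) + 413/161 = 459*(-1/393) + 413*(1/161) = -153/131 + 59/23 = 4210/3013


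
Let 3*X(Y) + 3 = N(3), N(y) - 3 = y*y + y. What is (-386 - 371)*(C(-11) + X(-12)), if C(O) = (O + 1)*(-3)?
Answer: -25738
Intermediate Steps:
N(y) = 3 + y + y**2 (N(y) = 3 + (y*y + y) = 3 + (y**2 + y) = 3 + (y + y**2) = 3 + y + y**2)
X(Y) = 4 (X(Y) = -1 + (3 + 3 + 3**2)/3 = -1 + (3 + 3 + 9)/3 = -1 + (1/3)*15 = -1 + 5 = 4)
C(O) = -3 - 3*O (C(O) = (1 + O)*(-3) = -3 - 3*O)
(-386 - 371)*(C(-11) + X(-12)) = (-386 - 371)*((-3 - 3*(-11)) + 4) = -757*((-3 + 33) + 4) = -757*(30 + 4) = -757*34 = -25738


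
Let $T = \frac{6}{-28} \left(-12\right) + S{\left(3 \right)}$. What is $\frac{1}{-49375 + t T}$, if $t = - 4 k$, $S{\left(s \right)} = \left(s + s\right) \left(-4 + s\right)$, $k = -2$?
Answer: $- \frac{7}{345817} \approx -2.0242 \cdot 10^{-5}$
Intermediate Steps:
$S{\left(s \right)} = 2 s \left(-4 + s\right)$
$T = - \frac{24}{7}$ ($T = \frac{6}{-28} \left(-12\right) + 2 \cdot 3 \left(-4 + 3\right) = 6 \left(- \frac{1}{28}\right) \left(-12\right) + 2 \cdot 3 \left(-1\right) = \left(- \frac{3}{14}\right) \left(-12\right) - 6 = \frac{18}{7} - 6 = - \frac{24}{7} \approx -3.4286$)
$t = 8$ ($t = \left(-4\right) \left(-2\right) = 8$)
$\frac{1}{-49375 + t T} = \frac{1}{-49375 + 8 \left(- \frac{24}{7}\right)} = \frac{1}{-49375 - \frac{192}{7}} = \frac{1}{- \frac{345817}{7}} = - \frac{7}{345817}$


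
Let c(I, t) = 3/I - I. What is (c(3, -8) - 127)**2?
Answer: 16641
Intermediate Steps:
c(I, t) = -I + 3/I
(c(3, -8) - 127)**2 = ((-1*3 + 3/3) - 127)**2 = ((-3 + 3*(1/3)) - 127)**2 = ((-3 + 1) - 127)**2 = (-2 - 127)**2 = (-129)**2 = 16641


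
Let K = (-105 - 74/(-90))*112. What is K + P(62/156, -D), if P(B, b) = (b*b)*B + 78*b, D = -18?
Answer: -5929058/585 ≈ -10135.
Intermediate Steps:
K = -525056/45 (K = (-105 - 74*(-1/90))*112 = (-105 + 37/45)*112 = -4688/45*112 = -525056/45 ≈ -11668.)
P(B, b) = 78*b + B*b² (P(B, b) = b²*B + 78*b = B*b² + 78*b = 78*b + B*b²)
K + P(62/156, -D) = -525056/45 + (-1*(-18))*(78 + (62/156)*(-1*(-18))) = -525056/45 + 18*(78 + (62*(1/156))*18) = -525056/45 + 18*(78 + (31/78)*18) = -525056/45 + 18*(78 + 93/13) = -525056/45 + 18*(1107/13) = -525056/45 + 19926/13 = -5929058/585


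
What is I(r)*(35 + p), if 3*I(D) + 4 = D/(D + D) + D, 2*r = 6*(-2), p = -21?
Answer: -133/3 ≈ -44.333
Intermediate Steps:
r = -6 (r = (6*(-2))/2 = (½)*(-12) = -6)
I(D) = -7/6 + D/3 (I(D) = -4/3 + (D/(D + D) + D)/3 = -4/3 + (D/((2*D)) + D)/3 = -4/3 + ((1/(2*D))*D + D)/3 = -4/3 + (½ + D)/3 = -4/3 + (⅙ + D/3) = -7/6 + D/3)
I(r)*(35 + p) = (-7/6 + (⅓)*(-6))*(35 - 21) = (-7/6 - 2)*14 = -19/6*14 = -133/3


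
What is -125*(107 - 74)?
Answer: -4125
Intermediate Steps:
-125*(107 - 74) = -125*33 = -4125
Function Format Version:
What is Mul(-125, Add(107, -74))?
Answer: -4125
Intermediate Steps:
Mul(-125, Add(107, -74)) = Mul(-125, 33) = -4125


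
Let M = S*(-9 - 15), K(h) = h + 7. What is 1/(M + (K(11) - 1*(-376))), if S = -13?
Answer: 1/706 ≈ 0.0014164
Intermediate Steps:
K(h) = 7 + h
M = 312 (M = -13*(-9 - 15) = -13*(-24) = 312)
1/(M + (K(11) - 1*(-376))) = 1/(312 + ((7 + 11) - 1*(-376))) = 1/(312 + (18 + 376)) = 1/(312 + 394) = 1/706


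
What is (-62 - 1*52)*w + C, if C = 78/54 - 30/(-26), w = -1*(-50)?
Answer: -666596/117 ≈ -5697.4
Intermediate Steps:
w = 50
C = 304/117 (C = 78*(1/54) - 30*(-1/26) = 13/9 + 15/13 = 304/117 ≈ 2.5983)
(-62 - 1*52)*w + C = (-62 - 1*52)*50 + 304/117 = (-62 - 52)*50 + 304/117 = -114*50 + 304/117 = -5700 + 304/117 = -666596/117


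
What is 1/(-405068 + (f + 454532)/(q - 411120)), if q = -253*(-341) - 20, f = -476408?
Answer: -108289/43864401360 ≈ -2.4687e-6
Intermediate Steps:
q = 86253 (q = 86273 - 20 = 86253)
1/(-405068 + (f + 454532)/(q - 411120)) = 1/(-405068 + (-476408 + 454532)/(86253 - 411120)) = 1/(-405068 - 21876/(-324867)) = 1/(-405068 - 21876*(-1/324867)) = 1/(-405068 + 7292/108289) = 1/(-43864401360/108289) = -108289/43864401360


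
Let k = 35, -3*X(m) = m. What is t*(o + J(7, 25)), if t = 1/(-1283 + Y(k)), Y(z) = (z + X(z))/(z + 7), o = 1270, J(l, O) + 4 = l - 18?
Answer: -11295/11542 ≈ -0.97860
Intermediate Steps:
X(m) = -m/3
J(l, O) = -22 + l (J(l, O) = -4 + (l - 18) = -4 + (-18 + l) = -22 + l)
Y(z) = 2*z/(3*(7 + z)) (Y(z) = (z - z/3)/(z + 7) = (2*z/3)/(7 + z) = 2*z/(3*(7 + z)))
t = -9/11542 (t = 1/(-1283 + (⅔)*35/(7 + 35)) = 1/(-1283 + (⅔)*35/42) = 1/(-1283 + (⅔)*35*(1/42)) = 1/(-1283 + 5/9) = 1/(-11542/9) = -9/11542 ≈ -0.00077976)
t*(o + J(7, 25)) = -9*(1270 + (-22 + 7))/11542 = -9*(1270 - 15)/11542 = -9/11542*1255 = -11295/11542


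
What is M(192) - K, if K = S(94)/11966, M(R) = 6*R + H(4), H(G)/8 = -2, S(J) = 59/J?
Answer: 1277777285/1124804 ≈ 1136.0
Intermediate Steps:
H(G) = -16 (H(G) = 8*(-2) = -16)
M(R) = -16 + 6*R (M(R) = 6*R - 16 = -16 + 6*R)
K = 59/1124804 (K = (59/94)/11966 = (59*(1/94))*(1/11966) = (59/94)*(1/11966) = 59/1124804 ≈ 5.2454e-5)
M(192) - K = (-16 + 6*192) - 1*59/1124804 = (-16 + 1152) - 59/1124804 = 1136 - 59/1124804 = 1277777285/1124804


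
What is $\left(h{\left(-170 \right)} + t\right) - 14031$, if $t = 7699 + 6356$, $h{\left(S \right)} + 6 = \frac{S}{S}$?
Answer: $19$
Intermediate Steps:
$h{\left(S \right)} = -5$ ($h{\left(S \right)} = -6 + \frac{S}{S} = -6 + 1 = -5$)
$t = 14055$
$\left(h{\left(-170 \right)} + t\right) - 14031 = \left(-5 + 14055\right) - 14031 = 14050 - 14031 = 19$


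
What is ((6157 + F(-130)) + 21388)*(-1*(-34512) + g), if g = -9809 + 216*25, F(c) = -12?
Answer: 828825899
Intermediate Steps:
g = -4409 (g = -9809 + 5400 = -4409)
((6157 + F(-130)) + 21388)*(-1*(-34512) + g) = ((6157 - 12) + 21388)*(-1*(-34512) - 4409) = (6145 + 21388)*(34512 - 4409) = 27533*30103 = 828825899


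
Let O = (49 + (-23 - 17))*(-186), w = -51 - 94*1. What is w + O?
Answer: -1819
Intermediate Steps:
w = -145 (w = -51 - 94 = -145)
O = -1674 (O = (49 - 40)*(-186) = 9*(-186) = -1674)
w + O = -145 - 1674 = -1819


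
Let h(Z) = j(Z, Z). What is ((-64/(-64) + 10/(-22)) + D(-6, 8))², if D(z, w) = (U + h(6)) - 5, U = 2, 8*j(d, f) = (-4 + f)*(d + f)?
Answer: 36/121 ≈ 0.29752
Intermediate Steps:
j(d, f) = (-4 + f)*(d + f)/8 (j(d, f) = ((-4 + f)*(d + f))/8 = (-4 + f)*(d + f)/8)
h(Z) = -Z + Z²/4 (h(Z) = -Z/2 - Z/2 + Z²/8 + Z*Z/8 = -Z/2 - Z/2 + Z²/8 + Z²/8 = -Z + Z²/4)
D(z, w) = 0 (D(z, w) = (2 + (¼)*6*(-4 + 6)) - 5 = (2 + (¼)*6*2) - 5 = (2 + 3) - 5 = 5 - 5 = 0)
((-64/(-64) + 10/(-22)) + D(-6, 8))² = ((-64/(-64) + 10/(-22)) + 0)² = ((-64*(-1/64) + 10*(-1/22)) + 0)² = ((1 - 5/11) + 0)² = (6/11 + 0)² = (6/11)² = 36/121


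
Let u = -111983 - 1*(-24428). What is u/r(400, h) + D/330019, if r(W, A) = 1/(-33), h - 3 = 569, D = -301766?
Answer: 953528545219/330019 ≈ 2.8893e+6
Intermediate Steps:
h = 572 (h = 3 + 569 = 572)
u = -87555 (u = -111983 + 24428 = -87555)
r(W, A) = -1/33
u/r(400, h) + D/330019 = -87555/(-1/33) - 301766/330019 = -87555*(-33) - 301766*1/330019 = 2889315 - 301766/330019 = 953528545219/330019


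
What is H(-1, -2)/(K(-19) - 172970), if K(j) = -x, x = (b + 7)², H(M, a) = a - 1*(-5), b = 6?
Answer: -1/57713 ≈ -1.7327e-5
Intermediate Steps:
H(M, a) = 5 + a (H(M, a) = a + 5 = 5 + a)
x = 169 (x = (6 + 7)² = 13² = 169)
K(j) = -169 (K(j) = -1*169 = -169)
H(-1, -2)/(K(-19) - 172970) = (5 - 2)/(-169 - 172970) = 3/(-173139) = -1/173139*3 = -1/57713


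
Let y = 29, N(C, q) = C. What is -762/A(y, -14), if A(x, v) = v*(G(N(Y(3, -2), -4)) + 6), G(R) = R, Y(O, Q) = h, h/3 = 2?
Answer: 127/28 ≈ 4.5357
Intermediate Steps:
h = 6 (h = 3*2 = 6)
Y(O, Q) = 6
A(x, v) = 12*v (A(x, v) = v*(6 + 6) = v*12 = 12*v)
-762/A(y, -14) = -762/(12*(-14)) = -762/(-168) = -762*(-1/168) = 127/28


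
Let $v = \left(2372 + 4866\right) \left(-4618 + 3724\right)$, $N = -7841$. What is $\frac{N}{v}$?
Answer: $\frac{7841}{6470772} \approx 0.0012118$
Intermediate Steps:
$v = -6470772$ ($v = 7238 \left(-894\right) = -6470772$)
$\frac{N}{v} = - \frac{7841}{-6470772} = \left(-7841\right) \left(- \frac{1}{6470772}\right) = \frac{7841}{6470772}$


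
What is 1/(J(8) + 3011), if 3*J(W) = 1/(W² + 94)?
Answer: 474/1427215 ≈ 0.00033212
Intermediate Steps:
J(W) = 1/(3*(94 + W²)) (J(W) = 1/(3*(W² + 94)) = 1/(3*(94 + W²)))
1/(J(8) + 3011) = 1/(1/(3*(94 + 8²)) + 3011) = 1/(1/(3*(94 + 64)) + 3011) = 1/((⅓)/158 + 3011) = 1/((⅓)*(1/158) + 3011) = 1/(1/474 + 3011) = 1/(1427215/474) = 474/1427215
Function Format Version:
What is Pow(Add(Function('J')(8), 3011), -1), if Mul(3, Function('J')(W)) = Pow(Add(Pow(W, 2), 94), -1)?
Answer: Rational(474, 1427215) ≈ 0.00033212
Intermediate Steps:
Function('J')(W) = Mul(Rational(1, 3), Pow(Add(94, Pow(W, 2)), -1)) (Function('J')(W) = Mul(Rational(1, 3), Pow(Add(Pow(W, 2), 94), -1)) = Mul(Rational(1, 3), Pow(Add(94, Pow(W, 2)), -1)))
Pow(Add(Function('J')(8), 3011), -1) = Pow(Add(Mul(Rational(1, 3), Pow(Add(94, Pow(8, 2)), -1)), 3011), -1) = Pow(Add(Mul(Rational(1, 3), Pow(Add(94, 64), -1)), 3011), -1) = Pow(Add(Mul(Rational(1, 3), Pow(158, -1)), 3011), -1) = Pow(Add(Mul(Rational(1, 3), Rational(1, 158)), 3011), -1) = Pow(Add(Rational(1, 474), 3011), -1) = Pow(Rational(1427215, 474), -1) = Rational(474, 1427215)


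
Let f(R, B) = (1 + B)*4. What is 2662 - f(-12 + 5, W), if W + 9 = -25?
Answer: 2794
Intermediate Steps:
W = -34 (W = -9 - 25 = -34)
f(R, B) = 4 + 4*B
2662 - f(-12 + 5, W) = 2662 - (4 + 4*(-34)) = 2662 - (4 - 136) = 2662 - 1*(-132) = 2662 + 132 = 2794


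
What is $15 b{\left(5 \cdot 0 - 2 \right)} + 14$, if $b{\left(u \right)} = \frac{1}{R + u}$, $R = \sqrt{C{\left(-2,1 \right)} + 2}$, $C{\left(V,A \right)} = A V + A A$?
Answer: $-1$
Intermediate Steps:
$C{\left(V,A \right)} = A^{2} + A V$ ($C{\left(V,A \right)} = A V + A^{2} = A^{2} + A V$)
$R = 1$ ($R = \sqrt{1 \left(1 - 2\right) + 2} = \sqrt{1 \left(-1\right) + 2} = \sqrt{-1 + 2} = \sqrt{1} = 1$)
$b{\left(u \right)} = \frac{1}{1 + u}$
$15 b{\left(5 \cdot 0 - 2 \right)} + 14 = \frac{15}{1 + \left(5 \cdot 0 - 2\right)} + 14 = \frac{15}{1 + \left(0 - 2\right)} + 14 = \frac{15}{1 - 2} + 14 = \frac{15}{-1} + 14 = 15 \left(-1\right) + 14 = -15 + 14 = -1$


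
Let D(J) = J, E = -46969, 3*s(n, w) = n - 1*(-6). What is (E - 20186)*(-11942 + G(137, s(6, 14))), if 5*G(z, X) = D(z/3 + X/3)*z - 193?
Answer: 718074984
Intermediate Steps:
s(n, w) = 2 + n/3 (s(n, w) = (n - 1*(-6))/3 = (n + 6)/3 = (6 + n)/3 = 2 + n/3)
G(z, X) = -193/5 + z*(X/3 + z/3)/5 (G(z, X) = ((z/3 + X/3)*z - 193)/5 = ((X/3 + z/3)*z - 193)/5 = (z*(X/3 + z/3) - 193)/5 = (-193 + z*(X/3 + z/3))/5 = -193/5 + z*(X/3 + z/3)/5)
(E - 20186)*(-11942 + G(137, s(6, 14))) = (-46969 - 20186)*(-11942 + (-193/5 + (1/15)*137*((2 + (1/3)*6) + 137))) = -67155*(-11942 + (-193/5 + (1/15)*137*((2 + 2) + 137))) = -67155*(-11942 + (-193/5 + (1/15)*137*(4 + 137))) = -67155*(-11942 + (-193/5 + (1/15)*137*141)) = -67155*(-11942 + (-193/5 + 6439/5)) = -67155*(-11942 + 6246/5) = -67155*(-53464/5) = 718074984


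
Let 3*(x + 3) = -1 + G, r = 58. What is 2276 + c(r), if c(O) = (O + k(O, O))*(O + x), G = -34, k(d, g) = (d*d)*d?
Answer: 25378928/3 ≈ 8.4596e+6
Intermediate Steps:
k(d, g) = d³ (k(d, g) = d²*d = d³)
x = -44/3 (x = -3 + (-1 - 34)/3 = -3 + (⅓)*(-35) = -3 - 35/3 = -44/3 ≈ -14.667)
c(O) = (-44/3 + O)*(O + O³) (c(O) = (O + O³)*(O - 44/3) = (O + O³)*(-44/3 + O) = (-44/3 + O)*(O + O³))
2276 + c(r) = 2276 + (⅓)*58*(-44 - 44*58² + 3*58 + 3*58³) = 2276 + (⅓)*58*(-44 - 44*3364 + 174 + 3*195112) = 2276 + (⅓)*58*(-44 - 148016 + 174 + 585336) = 2276 + (⅓)*58*437450 = 2276 + 25372100/3 = 25378928/3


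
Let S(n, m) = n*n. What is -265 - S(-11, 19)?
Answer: -386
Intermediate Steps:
S(n, m) = n²
-265 - S(-11, 19) = -265 - 1*(-11)² = -265 - 1*121 = -265 - 121 = -386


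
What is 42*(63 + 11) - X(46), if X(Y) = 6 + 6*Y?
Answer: 2826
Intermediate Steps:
42*(63 + 11) - X(46) = 42*(63 + 11) - (6 + 6*46) = 42*74 - (6 + 276) = 3108 - 1*282 = 3108 - 282 = 2826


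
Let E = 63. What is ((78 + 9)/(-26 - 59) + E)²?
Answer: 27751824/7225 ≈ 3841.1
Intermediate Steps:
((78 + 9)/(-26 - 59) + E)² = ((78 + 9)/(-26 - 59) + 63)² = (87/(-85) + 63)² = (87*(-1/85) + 63)² = (-87/85 + 63)² = (5268/85)² = 27751824/7225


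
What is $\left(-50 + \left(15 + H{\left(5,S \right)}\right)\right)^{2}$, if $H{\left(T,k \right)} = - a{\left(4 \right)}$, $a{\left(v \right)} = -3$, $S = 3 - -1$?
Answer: $1024$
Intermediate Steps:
$S = 4$ ($S = 3 + 1 = 4$)
$H{\left(T,k \right)} = 3$ ($H{\left(T,k \right)} = \left(-1\right) \left(-3\right) = 3$)
$\left(-50 + \left(15 + H{\left(5,S \right)}\right)\right)^{2} = \left(-50 + \left(15 + 3\right)\right)^{2} = \left(-50 + 18\right)^{2} = \left(-32\right)^{2} = 1024$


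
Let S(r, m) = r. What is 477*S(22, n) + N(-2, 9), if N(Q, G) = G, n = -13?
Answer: 10503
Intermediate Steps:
477*S(22, n) + N(-2, 9) = 477*22 + 9 = 10494 + 9 = 10503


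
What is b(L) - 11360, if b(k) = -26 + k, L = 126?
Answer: -11260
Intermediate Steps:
b(L) - 11360 = (-26 + 126) - 11360 = 100 - 11360 = -11260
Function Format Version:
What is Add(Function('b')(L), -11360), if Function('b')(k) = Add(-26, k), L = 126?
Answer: -11260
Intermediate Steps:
Add(Function('b')(L), -11360) = Add(Add(-26, 126), -11360) = Add(100, -11360) = -11260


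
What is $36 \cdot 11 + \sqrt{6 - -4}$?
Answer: $396 + \sqrt{10} \approx 399.16$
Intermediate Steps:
$36 \cdot 11 + \sqrt{6 - -4} = 396 + \sqrt{6 + 4} = 396 + \sqrt{10}$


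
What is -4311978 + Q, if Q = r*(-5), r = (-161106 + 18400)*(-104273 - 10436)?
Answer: -81852624748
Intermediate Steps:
r = 16369662554 (r = -142706*(-114709) = 16369662554)
Q = -81848312770 (Q = 16369662554*(-5) = -81848312770)
-4311978 + Q = -4311978 - 81848312770 = -81852624748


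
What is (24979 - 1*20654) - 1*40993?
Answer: -36668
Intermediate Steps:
(24979 - 1*20654) - 1*40993 = (24979 - 20654) - 40993 = 4325 - 40993 = -36668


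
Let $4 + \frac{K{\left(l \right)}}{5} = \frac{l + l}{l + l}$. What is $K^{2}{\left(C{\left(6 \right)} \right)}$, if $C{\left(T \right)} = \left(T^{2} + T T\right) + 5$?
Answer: $225$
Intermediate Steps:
$C{\left(T \right)} = 5 + 2 T^{2}$ ($C{\left(T \right)} = \left(T^{2} + T^{2}\right) + 5 = 2 T^{2} + 5 = 5 + 2 T^{2}$)
$K{\left(l \right)} = -15$ ($K{\left(l \right)} = -20 + 5 \frac{l + l}{l + l} = -20 + 5 \frac{2 l}{2 l} = -20 + 5 \cdot 2 l \frac{1}{2 l} = -20 + 5 \cdot 1 = -20 + 5 = -15$)
$K^{2}{\left(C{\left(6 \right)} \right)} = \left(-15\right)^{2} = 225$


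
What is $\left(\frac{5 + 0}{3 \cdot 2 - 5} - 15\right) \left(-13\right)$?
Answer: $130$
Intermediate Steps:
$\left(\frac{5 + 0}{3 \cdot 2 - 5} - 15\right) \left(-13\right) = \left(\frac{5}{6 - 5} - 15\right) \left(-13\right) = \left(\frac{5}{1} - 15\right) \left(-13\right) = \left(5 \cdot 1 - 15\right) \left(-13\right) = \left(5 - 15\right) \left(-13\right) = \left(-10\right) \left(-13\right) = 130$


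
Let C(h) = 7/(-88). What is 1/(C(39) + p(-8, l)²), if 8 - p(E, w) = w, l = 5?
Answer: 88/785 ≈ 0.11210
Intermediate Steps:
p(E, w) = 8 - w
C(h) = -7/88 (C(h) = 7*(-1/88) = -7/88)
1/(C(39) + p(-8, l)²) = 1/(-7/88 + (8 - 1*5)²) = 1/(-7/88 + (8 - 5)²) = 1/(-7/88 + 3²) = 1/(-7/88 + 9) = 1/(785/88) = 88/785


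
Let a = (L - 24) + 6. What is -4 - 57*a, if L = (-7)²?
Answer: -1771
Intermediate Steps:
L = 49
a = 31 (a = (49 - 24) + 6 = 25 + 6 = 31)
-4 - 57*a = -4 - 57*31 = -4 - 1767 = -1771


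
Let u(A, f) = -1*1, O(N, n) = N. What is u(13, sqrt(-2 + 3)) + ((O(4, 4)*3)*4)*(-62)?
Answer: -2977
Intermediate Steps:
u(A, f) = -1
u(13, sqrt(-2 + 3)) + ((O(4, 4)*3)*4)*(-62) = -1 + ((4*3)*4)*(-62) = -1 + (12*4)*(-62) = -1 + 48*(-62) = -1 - 2976 = -2977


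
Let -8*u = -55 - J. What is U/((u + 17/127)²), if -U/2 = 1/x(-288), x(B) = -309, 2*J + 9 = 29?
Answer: 2064512/21756344229 ≈ 9.4892e-5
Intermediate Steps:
J = 10 (J = -9/2 + (½)*29 = -9/2 + 29/2 = 10)
u = 65/8 (u = -(-55 - 1*10)/8 = -(-55 - 10)/8 = -⅛*(-65) = 65/8 ≈ 8.1250)
U = 2/309 (U = -2/(-309) = -2*(-1/309) = 2/309 ≈ 0.0064725)
U/((u + 17/127)²) = 2/(309*((65/8 + 17/127)²)) = 2/(309*((8391/1016)²)) = 2/(309*(70408881/1032256)) = (2/309)*(1032256/70408881) = 2064512/21756344229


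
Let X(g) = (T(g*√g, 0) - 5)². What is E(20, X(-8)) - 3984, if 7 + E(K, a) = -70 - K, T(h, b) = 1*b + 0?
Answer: -4081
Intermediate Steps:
T(h, b) = b (T(h, b) = b + 0 = b)
X(g) = 25 (X(g) = (0 - 5)² = (-5)² = 25)
E(K, a) = -77 - K (E(K, a) = -7 + (-70 - K) = -77 - K)
E(20, X(-8)) - 3984 = (-77 - 1*20) - 3984 = (-77 - 20) - 3984 = -97 - 3984 = -4081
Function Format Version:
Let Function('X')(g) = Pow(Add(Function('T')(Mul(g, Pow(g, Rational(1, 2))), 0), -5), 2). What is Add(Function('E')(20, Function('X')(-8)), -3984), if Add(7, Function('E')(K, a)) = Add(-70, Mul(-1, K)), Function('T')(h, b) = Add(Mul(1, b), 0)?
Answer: -4081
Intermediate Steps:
Function('T')(h, b) = b (Function('T')(h, b) = Add(b, 0) = b)
Function('X')(g) = 25 (Function('X')(g) = Pow(Add(0, -5), 2) = Pow(-5, 2) = 25)
Function('E')(K, a) = Add(-77, Mul(-1, K)) (Function('E')(K, a) = Add(-7, Add(-70, Mul(-1, K))) = Add(-77, Mul(-1, K)))
Add(Function('E')(20, Function('X')(-8)), -3984) = Add(Add(-77, Mul(-1, 20)), -3984) = Add(Add(-77, -20), -3984) = Add(-97, -3984) = -4081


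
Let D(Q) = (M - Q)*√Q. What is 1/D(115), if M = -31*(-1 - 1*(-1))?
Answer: -√115/13225 ≈ -0.00081087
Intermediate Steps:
M = 0 (M = -31*(-1 + 1) = -31*0 = 0)
D(Q) = -Q^(3/2) (D(Q) = (0 - Q)*√Q = (-Q)*√Q = -Q^(3/2))
1/D(115) = 1/(-115^(3/2)) = 1/(-115*√115) = -√115/13225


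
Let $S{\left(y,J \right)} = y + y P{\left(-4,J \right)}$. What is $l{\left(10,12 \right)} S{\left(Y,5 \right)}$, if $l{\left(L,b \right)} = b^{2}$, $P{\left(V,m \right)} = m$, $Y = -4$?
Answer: $-3456$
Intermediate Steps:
$S{\left(y,J \right)} = y + J y$ ($S{\left(y,J \right)} = y + y J = y + J y$)
$l{\left(10,12 \right)} S{\left(Y,5 \right)} = 12^{2} \left(- 4 \left(1 + 5\right)\right) = 144 \left(\left(-4\right) 6\right) = 144 \left(-24\right) = -3456$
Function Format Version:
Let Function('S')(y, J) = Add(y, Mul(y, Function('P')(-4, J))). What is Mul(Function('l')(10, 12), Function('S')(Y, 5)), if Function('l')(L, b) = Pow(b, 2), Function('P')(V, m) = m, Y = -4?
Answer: -3456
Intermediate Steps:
Function('S')(y, J) = Add(y, Mul(J, y)) (Function('S')(y, J) = Add(y, Mul(y, J)) = Add(y, Mul(J, y)))
Mul(Function('l')(10, 12), Function('S')(Y, 5)) = Mul(Pow(12, 2), Mul(-4, Add(1, 5))) = Mul(144, Mul(-4, 6)) = Mul(144, -24) = -3456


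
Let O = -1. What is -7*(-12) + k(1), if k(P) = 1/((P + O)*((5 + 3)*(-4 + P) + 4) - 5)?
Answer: 419/5 ≈ 83.800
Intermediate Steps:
k(P) = 1/(-5 + (-1 + P)*(-28 + 8*P)) (k(P) = 1/((P - 1)*((5 + 3)*(-4 + P) + 4) - 5) = 1/((-1 + P)*(8*(-4 + P) + 4) - 5) = 1/((-1 + P)*((-32 + 8*P) + 4) - 5) = 1/((-1 + P)*(-28 + 8*P) - 5) = 1/(-5 + (-1 + P)*(-28 + 8*P)))
-7*(-12) + k(1) = -7*(-12) + 1/(23 - 36*1 + 8*1**2) = 84 + 1/(23 - 36 + 8*1) = 84 + 1/(23 - 36 + 8) = 84 + 1/(-5) = 84 - 1/5 = 419/5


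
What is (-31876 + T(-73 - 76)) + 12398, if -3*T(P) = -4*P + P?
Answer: -19627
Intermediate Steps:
T(P) = P (T(P) = -(-4*P + P)/3 = -(-1)*P = P)
(-31876 + T(-73 - 76)) + 12398 = (-31876 + (-73 - 76)) + 12398 = (-31876 - 149) + 12398 = -32025 + 12398 = -19627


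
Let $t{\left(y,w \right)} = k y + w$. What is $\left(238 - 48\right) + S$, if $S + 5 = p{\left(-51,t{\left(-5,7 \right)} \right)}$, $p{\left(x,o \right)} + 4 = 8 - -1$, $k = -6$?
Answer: $190$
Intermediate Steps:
$t{\left(y,w \right)} = w - 6 y$ ($t{\left(y,w \right)} = - 6 y + w = w - 6 y$)
$p{\left(x,o \right)} = 5$ ($p{\left(x,o \right)} = -4 + \left(8 - -1\right) = -4 + \left(8 + 1\right) = -4 + 9 = 5$)
$S = 0$ ($S = -5 + 5 = 0$)
$\left(238 - 48\right) + S = \left(238 - 48\right) + 0 = 190 + 0 = 190$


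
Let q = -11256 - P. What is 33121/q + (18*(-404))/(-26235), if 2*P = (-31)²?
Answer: -174129246/68423795 ≈ -2.5449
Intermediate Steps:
P = 961/2 (P = (½)*(-31)² = (½)*961 = 961/2 ≈ 480.50)
q = -23473/2 (q = -11256 - 1*961/2 = -11256 - 961/2 = -23473/2 ≈ -11737.)
33121/q + (18*(-404))/(-26235) = 33121/(-23473/2) + (18*(-404))/(-26235) = 33121*(-2/23473) - 7272*(-1/26235) = -66242/23473 + 808/2915 = -174129246/68423795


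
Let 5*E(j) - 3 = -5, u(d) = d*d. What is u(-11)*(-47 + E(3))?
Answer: -28677/5 ≈ -5735.4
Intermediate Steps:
u(d) = d**2
E(j) = -2/5 (E(j) = 3/5 + (1/5)*(-5) = 3/5 - 1 = -2/5)
u(-11)*(-47 + E(3)) = (-11)**2*(-47 - 2/5) = 121*(-237/5) = -28677/5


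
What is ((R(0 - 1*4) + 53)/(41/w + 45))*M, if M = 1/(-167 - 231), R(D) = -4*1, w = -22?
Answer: -539/188851 ≈ -0.0028541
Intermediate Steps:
R(D) = -4
M = -1/398 (M = 1/(-398) = -1/398 ≈ -0.0025126)
((R(0 - 1*4) + 53)/(41/w + 45))*M = ((-4 + 53)/(41/(-22) + 45))*(-1/398) = (49/(41*(-1/22) + 45))*(-1/398) = (49/(-41/22 + 45))*(-1/398) = (49/(949/22))*(-1/398) = (49*(22/949))*(-1/398) = (1078/949)*(-1/398) = -539/188851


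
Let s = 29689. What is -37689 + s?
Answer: -8000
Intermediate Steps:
-37689 + s = -37689 + 29689 = -8000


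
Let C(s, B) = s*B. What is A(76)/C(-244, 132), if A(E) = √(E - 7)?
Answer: -√69/32208 ≈ -0.00025791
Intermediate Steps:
A(E) = √(-7 + E)
C(s, B) = B*s
A(76)/C(-244, 132) = √(-7 + 76)/((132*(-244))) = √69/(-32208) = √69*(-1/32208) = -√69/32208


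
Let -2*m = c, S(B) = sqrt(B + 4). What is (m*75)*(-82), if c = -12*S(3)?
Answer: -36900*sqrt(7) ≈ -97628.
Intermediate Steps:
S(B) = sqrt(4 + B)
c = -12*sqrt(7) (c = -12*sqrt(4 + 3) = -12*sqrt(7) ≈ -31.749)
m = 6*sqrt(7) (m = -(-6)*sqrt(7) = 6*sqrt(7) ≈ 15.875)
(m*75)*(-82) = ((6*sqrt(7))*75)*(-82) = (450*sqrt(7))*(-82) = -36900*sqrt(7)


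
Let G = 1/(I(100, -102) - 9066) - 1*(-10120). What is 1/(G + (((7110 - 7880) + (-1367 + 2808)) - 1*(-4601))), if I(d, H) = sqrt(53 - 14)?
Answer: 1265104134198/19472482694031745 + sqrt(39)/19472482694031745 ≈ 6.4969e-5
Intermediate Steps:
I(d, H) = sqrt(39)
G = 10120 + 1/(-9066 + sqrt(39)) (G = 1/(sqrt(39) - 9066) - 1*(-10120) = 1/(-9066 + sqrt(39)) + 10120 = 10120 + 1/(-9066 + sqrt(39)) ≈ 10120.)
1/(G + (((7110 - 7880) + (-1367 + 2808)) - 1*(-4601))) = 1/((277262079658/27397439 - sqrt(39)/82192317) + (((7110 - 7880) + (-1367 + 2808)) - 1*(-4601))) = 1/((277262079658/27397439 - sqrt(39)/82192317) + ((-770 + 1441) + 4601)) = 1/((277262079658/27397439 - sqrt(39)/82192317) + (671 + 4601)) = 1/((277262079658/27397439 - sqrt(39)/82192317) + 5272) = 1/(421701378066/27397439 - sqrt(39)/82192317)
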